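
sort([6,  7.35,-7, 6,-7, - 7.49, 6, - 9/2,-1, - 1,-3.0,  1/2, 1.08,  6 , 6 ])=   [ - 7.49,-7, - 7, - 9/2, - 3.0,-1, - 1,  1/2,1.08 , 6,  6,  6, 6, 6,7.35]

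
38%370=38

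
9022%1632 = 862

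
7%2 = 1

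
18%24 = 18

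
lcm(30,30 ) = 30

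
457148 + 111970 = 569118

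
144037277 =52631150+91406127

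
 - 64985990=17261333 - 82247323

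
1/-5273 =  - 1 + 5272/5273 =- 0.00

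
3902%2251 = 1651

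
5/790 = 1/158 = 0.01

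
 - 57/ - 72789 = 1/1277 = 0.00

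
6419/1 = 6419  =  6419.00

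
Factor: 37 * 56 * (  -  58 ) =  - 120176 =-2^4 * 7^1*29^1 * 37^1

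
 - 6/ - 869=6/869 =0.01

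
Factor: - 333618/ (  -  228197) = 2^1*3^1*55603^1*228197^(- 1) 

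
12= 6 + 6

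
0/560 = 0 = 0.00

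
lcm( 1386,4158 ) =4158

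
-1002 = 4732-5734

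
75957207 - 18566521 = 57390686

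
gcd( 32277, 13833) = 4611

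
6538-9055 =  - 2517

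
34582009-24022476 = 10559533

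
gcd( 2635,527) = 527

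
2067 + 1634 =3701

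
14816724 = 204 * 72631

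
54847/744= 73 + 535/744 = 73.72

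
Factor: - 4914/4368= - 2^( - 3)*3^2 = -9/8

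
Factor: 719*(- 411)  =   - 295509 = -  3^1*137^1*719^1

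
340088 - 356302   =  - 16214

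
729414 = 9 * 81046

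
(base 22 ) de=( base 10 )300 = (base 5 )2200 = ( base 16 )12C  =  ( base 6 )1220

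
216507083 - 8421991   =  208085092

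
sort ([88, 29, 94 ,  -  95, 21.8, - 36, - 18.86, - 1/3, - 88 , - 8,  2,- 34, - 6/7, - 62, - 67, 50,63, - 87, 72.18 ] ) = [  -  95, - 88,-87, - 67, - 62, - 36, - 34, - 18.86, - 8, - 6/7, - 1/3, 2, 21.8,  29,50,  63, 72.18, 88, 94] 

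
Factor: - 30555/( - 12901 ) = 3^2*5^1 * 19^( - 1) = 45/19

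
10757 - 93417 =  - 82660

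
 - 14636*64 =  - 936704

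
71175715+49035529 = 120211244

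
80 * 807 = 64560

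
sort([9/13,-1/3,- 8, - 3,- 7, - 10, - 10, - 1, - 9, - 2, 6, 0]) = [-10,-10, - 9,-8, - 7  , - 3, - 2, - 1, - 1/3, 0,9/13,6]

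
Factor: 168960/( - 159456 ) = -2^5*5^1*151^( - 1 )= - 160/151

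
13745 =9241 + 4504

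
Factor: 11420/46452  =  2855/11613 = 3^( - 1 )*5^1 * 7^( - 2)*79^(-1)*571^1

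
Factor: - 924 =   -  2^2*3^1*7^1*11^1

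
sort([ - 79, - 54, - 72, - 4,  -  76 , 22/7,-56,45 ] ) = [ - 79, - 76,  -  72, -56, - 54, - 4, 22/7,  45] 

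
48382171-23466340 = 24915831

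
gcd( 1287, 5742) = 99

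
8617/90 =8617/90 = 95.74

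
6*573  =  3438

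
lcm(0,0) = 0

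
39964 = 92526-52562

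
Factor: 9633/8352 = 3211/2784  =  2^( - 5)*3^ ( - 1)*13^2*19^1*29^(-1)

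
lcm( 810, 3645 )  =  7290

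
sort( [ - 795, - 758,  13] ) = [ - 795, - 758, 13 ]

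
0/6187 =0   =  0.00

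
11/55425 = 11/55425 = 0.00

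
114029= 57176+56853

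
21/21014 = 3/3002= 0.00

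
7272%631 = 331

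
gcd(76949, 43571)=1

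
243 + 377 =620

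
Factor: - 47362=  - 2^1*7^1 * 17^1*199^1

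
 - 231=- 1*231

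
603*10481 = 6320043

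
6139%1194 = 169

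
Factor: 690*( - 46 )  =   - 31740=- 2^2  *  3^1 * 5^1 *23^2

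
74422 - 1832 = 72590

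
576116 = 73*7892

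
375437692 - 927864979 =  - 552427287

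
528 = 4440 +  - 3912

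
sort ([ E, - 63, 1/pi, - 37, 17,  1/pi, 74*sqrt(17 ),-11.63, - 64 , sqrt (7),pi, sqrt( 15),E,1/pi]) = [ - 64,  -  63, - 37, -11.63,1/pi, 1/pi, 1/pi,sqrt(7) , E,  E,pi , sqrt( 15),  17, 74*sqrt(17 )] 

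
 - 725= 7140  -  7865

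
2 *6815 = 13630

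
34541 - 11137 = 23404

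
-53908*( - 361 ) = 19460788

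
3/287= 3/287 = 0.01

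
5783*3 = 17349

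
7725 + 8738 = 16463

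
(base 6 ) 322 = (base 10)122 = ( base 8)172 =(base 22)5c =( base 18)6e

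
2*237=474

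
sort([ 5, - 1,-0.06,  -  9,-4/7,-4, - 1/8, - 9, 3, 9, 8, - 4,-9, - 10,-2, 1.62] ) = [ - 10 , - 9,-9,- 9, - 4,- 4, - 2,-1 , - 4/7, - 1/8,  -  0.06, 1.62, 3, 5, 8,9] 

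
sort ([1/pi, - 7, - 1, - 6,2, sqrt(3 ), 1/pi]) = [ - 7, - 6, - 1,1/pi , 1/pi, sqrt(3 ),2 ] 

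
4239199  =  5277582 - 1038383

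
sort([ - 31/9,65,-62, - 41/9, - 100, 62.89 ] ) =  [-100,-62,-41/9,- 31/9,62.89,65 ] 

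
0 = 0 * 278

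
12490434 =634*19701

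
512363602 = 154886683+357476919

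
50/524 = 25/262  =  0.10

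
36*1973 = 71028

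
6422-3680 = 2742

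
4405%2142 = 121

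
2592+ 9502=12094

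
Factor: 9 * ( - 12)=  - 2^2*3^3   =  - 108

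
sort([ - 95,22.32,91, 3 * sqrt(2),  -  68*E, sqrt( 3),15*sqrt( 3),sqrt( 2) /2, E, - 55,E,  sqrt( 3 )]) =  [ - 68*E, - 95,  -  55,sqrt(2)/2,  sqrt(3 ),sqrt(3),E,E, 3*sqrt( 2),22.32  ,  15*sqrt ( 3), 91]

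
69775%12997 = 4790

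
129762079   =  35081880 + 94680199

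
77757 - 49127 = 28630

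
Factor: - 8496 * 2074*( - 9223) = 2^5 * 3^2*17^1*23^1 * 59^1*61^1*401^1 = 162515752992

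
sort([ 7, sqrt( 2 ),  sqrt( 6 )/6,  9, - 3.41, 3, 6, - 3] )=[ - 3.41, - 3,sqrt( 6)/6,  sqrt( 2), 3,6, 7, 9]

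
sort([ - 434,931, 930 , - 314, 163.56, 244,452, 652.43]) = [ - 434, - 314, 163.56, 244, 452, 652.43, 930, 931 ]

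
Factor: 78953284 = 2^2*19^1*947^1*1097^1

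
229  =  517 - 288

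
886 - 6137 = -5251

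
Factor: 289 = 17^2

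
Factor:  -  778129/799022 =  - 2^(-1)*7^( -1)*11^1*127^1*557^1*57073^( -1)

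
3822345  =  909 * 4205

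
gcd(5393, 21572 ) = 5393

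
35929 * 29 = 1041941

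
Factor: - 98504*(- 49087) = 4835265848 = 2^3 *7^1*191^1 * 257^1*1759^1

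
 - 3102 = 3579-6681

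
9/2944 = 9/2944 = 0.00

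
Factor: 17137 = 17137^1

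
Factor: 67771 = 11^1*61^1*101^1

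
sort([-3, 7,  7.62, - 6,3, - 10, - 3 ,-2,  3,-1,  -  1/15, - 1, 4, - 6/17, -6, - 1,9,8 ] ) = [ - 10, - 6,-6, - 3,-3, - 2,-1, - 1, - 1, - 6/17, - 1/15, 3,3,  4,7,  7.62,8, 9]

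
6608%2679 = 1250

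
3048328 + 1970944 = 5019272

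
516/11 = 46 + 10/11 =46.91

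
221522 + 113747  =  335269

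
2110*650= 1371500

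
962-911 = 51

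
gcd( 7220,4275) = 95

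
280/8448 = 35/1056 = 0.03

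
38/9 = 4+2/9= 4.22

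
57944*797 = 46181368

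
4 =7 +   -  3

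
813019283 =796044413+16974870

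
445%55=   5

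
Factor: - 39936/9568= - 2^5*3^1 * 23^( - 1 ) = - 96/23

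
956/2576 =239/644 = 0.37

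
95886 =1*95886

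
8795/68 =129  +  23/68 = 129.34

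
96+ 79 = 175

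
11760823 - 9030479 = 2730344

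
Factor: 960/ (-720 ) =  - 4/3 =-2^2*3^(-1)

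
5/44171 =5/44171 = 0.00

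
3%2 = 1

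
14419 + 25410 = 39829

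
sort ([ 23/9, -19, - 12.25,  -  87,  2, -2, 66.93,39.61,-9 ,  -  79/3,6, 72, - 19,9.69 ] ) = [-87, - 79/3,-19, - 19, -12.25,- 9,  -  2,2,23/9, 6,9.69,  39.61, 66.93, 72 ] 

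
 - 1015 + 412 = -603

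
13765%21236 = 13765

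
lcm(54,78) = 702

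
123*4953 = 609219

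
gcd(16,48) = 16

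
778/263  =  2 + 252/263 = 2.96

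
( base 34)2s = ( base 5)341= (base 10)96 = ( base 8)140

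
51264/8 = 6408=6408.00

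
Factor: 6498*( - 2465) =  - 2^1*3^2 * 5^1 * 17^1*19^2 * 29^1 = - 16017570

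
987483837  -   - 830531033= 1818014870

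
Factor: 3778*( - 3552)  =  -2^6*3^1 * 37^1*1889^1 = -13419456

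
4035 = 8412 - 4377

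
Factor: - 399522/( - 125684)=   199761/62842=2^( - 1)*3^1*13^(- 1 )*2417^(  -  1 )*66587^1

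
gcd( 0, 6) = 6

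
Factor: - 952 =-2^3*7^1*17^1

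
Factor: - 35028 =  - 2^2 * 3^2 * 7^1*139^1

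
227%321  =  227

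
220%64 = 28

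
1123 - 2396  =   -1273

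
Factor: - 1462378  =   - 2^1 *731189^1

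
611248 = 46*13288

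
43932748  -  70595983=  - 26663235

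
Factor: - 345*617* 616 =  - 2^3*3^1*5^1 * 7^1*11^1  *  23^1*617^1 = - 131124840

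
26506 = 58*457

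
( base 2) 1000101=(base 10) 69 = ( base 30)29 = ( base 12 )59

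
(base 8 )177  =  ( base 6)331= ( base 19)6D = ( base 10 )127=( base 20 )67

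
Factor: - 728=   -  2^3 * 7^1*13^1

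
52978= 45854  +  7124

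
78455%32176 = 14103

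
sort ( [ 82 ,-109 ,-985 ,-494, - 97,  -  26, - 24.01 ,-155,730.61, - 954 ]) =[ -985, - 954,-494, - 155,- 109, - 97,- 26,-24.01,82, 730.61]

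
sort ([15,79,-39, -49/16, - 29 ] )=[-39, - 29 , - 49/16,15, 79 ] 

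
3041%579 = 146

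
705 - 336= 369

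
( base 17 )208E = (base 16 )26F8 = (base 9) 14614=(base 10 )9976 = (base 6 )114104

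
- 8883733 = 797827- 9681560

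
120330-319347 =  - 199017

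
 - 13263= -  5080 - 8183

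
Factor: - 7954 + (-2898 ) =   -  10852 =- 2^2*2713^1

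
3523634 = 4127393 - 603759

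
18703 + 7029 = 25732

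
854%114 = 56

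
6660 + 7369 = 14029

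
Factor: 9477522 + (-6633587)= 2843935 = 5^1*568787^1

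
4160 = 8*520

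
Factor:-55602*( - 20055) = 2^1*3^3*5^1*7^1*191^1*3089^1 = 1115098110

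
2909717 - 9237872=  - 6328155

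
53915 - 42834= 11081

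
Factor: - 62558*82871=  - 2^1 * 31^1*79^1*  1009^1*1049^1  =  - 5184244018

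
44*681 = 29964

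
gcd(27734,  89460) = 14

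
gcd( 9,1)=1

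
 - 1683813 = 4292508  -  5976321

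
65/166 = 65/166 = 0.39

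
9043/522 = 9043/522 = 17.32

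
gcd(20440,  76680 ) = 40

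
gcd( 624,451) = 1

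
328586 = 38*8647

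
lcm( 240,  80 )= 240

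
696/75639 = 232/25213= 0.01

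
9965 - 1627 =8338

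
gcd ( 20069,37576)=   427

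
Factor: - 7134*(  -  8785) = 2^1*3^1*5^1 * 7^1*29^1 * 41^1*251^1 =62672190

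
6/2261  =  6/2261 = 0.00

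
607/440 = 1 + 167/440 =1.38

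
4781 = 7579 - 2798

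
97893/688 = 97893/688 = 142.29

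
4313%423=83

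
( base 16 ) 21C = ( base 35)ff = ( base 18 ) 1C0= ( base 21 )14f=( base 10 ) 540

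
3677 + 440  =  4117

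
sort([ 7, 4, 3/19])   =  [ 3/19,4,7]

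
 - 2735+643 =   -  2092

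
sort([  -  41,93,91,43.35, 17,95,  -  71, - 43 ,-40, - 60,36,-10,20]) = [ - 71, - 60, - 43, - 41 , - 40,-10,17, 20,36,43.35,91,93, 95 ] 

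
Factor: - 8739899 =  - 7^1*313^1*3989^1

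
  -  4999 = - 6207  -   - 1208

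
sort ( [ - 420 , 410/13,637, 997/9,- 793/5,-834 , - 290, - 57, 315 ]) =[ - 834, - 420, -290, - 793/5, - 57,410/13,997/9,315,637 ] 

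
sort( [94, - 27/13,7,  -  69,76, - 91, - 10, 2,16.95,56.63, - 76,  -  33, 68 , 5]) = [ - 91, - 76, - 69,-33,- 10 , - 27/13, 2,  5 , 7, 16.95 , 56.63,  68, 76, 94 ] 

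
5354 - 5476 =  - 122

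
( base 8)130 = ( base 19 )4C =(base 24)3G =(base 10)88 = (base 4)1120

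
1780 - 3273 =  - 1493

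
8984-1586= 7398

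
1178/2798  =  589/1399 = 0.42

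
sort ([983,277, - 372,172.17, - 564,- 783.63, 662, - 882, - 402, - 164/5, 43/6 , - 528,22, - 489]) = [ - 882 , - 783.63, - 564, - 528,- 489,-402,  -  372, - 164/5, 43/6, 22 , 172.17, 277, 662, 983]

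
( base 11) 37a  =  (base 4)13002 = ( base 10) 450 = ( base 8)702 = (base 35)CU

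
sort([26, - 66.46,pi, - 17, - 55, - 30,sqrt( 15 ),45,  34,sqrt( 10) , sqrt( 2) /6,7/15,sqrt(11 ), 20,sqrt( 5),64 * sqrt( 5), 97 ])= [ - 66.46,  -  55,  -  30,  -  17, sqrt( 2 )/6, 7/15,  sqrt(5), pi, sqrt(10),sqrt( 11),sqrt(15), 20 , 26, 34,45,97,64*sqrt (5)]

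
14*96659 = 1353226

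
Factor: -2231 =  - 23^1*97^1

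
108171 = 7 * 15453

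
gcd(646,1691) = 19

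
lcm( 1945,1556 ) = 7780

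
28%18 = 10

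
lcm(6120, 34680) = 104040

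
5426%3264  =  2162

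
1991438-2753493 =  - 762055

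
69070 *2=138140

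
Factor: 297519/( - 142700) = -2^ ( - 2) * 3^1*5^(  -  2)*1427^(-1)*99173^1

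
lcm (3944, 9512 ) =161704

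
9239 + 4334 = 13573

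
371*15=5565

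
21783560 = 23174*940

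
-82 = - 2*41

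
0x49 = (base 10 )73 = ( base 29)2F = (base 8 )111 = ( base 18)41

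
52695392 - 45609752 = 7085640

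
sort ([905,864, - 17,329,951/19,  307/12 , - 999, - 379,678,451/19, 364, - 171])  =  [ - 999, - 379, - 171, -17, 451/19,307/12, 951/19, 329,364,678, 864,905]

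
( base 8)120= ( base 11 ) 73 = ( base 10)80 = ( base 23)3b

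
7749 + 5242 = 12991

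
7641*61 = 466101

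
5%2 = 1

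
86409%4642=2853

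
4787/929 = 5 + 142/929 =5.15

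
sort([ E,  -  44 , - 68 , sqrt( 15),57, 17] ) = [ - 68, - 44,E, sqrt( 15 ),17,57 ] 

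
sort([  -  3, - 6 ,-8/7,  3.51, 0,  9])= [ - 6,  -  3,  -  8/7,0, 3.51 , 9 ] 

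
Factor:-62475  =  -3^1*5^2*7^2*17^1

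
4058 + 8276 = 12334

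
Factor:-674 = - 2^1 * 337^1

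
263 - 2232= - 1969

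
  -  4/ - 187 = 4/187 = 0.02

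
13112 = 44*298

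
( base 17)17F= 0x1A7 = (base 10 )423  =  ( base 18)159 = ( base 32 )d7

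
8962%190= 32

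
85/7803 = 5/459 = 0.01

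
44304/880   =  50 + 19/55  =  50.35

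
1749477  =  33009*53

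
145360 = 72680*2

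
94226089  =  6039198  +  88186891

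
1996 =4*499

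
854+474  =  1328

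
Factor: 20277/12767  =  27/17 = 3^3* 17^ ( - 1 )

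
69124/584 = 118+53/146= 118.36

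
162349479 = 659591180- 497241701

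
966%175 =91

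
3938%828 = 626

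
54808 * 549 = 30089592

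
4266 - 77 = 4189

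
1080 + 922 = 2002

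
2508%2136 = 372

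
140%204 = 140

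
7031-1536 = 5495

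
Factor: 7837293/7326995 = 3^1 * 5^ ( - 1)* 13^ ( - 3 )*23^( - 1 )*29^( - 1 )*2612431^1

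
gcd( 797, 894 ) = 1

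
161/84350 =23/12050 = 0.00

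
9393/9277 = 9393/9277 =1.01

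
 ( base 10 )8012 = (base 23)F38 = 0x1f4c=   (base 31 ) 8ae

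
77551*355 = 27530605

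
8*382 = 3056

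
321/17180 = 321/17180 = 0.02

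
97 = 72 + 25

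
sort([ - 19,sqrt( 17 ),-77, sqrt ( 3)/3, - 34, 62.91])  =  [ - 77,- 34,-19, sqrt (3)/3,sqrt ( 17) , 62.91 ] 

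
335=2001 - 1666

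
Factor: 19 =19^1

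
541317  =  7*77331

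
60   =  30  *2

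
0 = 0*( - 200 ) 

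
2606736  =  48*54307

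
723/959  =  723/959 = 0.75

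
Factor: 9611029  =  257^1*37397^1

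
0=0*3915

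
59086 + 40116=99202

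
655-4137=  -3482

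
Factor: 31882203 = 3^2 * 53^1 * 89^1*751^1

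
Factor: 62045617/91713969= 3^ ( - 2)*19^( - 1) * 43^( - 1)*383^1*  12473^( - 1)*161999^1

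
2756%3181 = 2756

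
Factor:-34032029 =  - 1259^1*27031^1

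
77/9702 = 1/126= 0.01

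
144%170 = 144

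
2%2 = 0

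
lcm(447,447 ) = 447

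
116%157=116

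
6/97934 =3/48967 = 0.00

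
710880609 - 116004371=594876238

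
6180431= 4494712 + 1685719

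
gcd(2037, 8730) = 291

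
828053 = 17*48709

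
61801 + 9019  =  70820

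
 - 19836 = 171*( - 116 )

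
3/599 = 3/599= 0.01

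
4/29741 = 4/29741 = 0.00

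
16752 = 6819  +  9933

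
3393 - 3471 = -78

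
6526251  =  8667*753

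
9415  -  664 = 8751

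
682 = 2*341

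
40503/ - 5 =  - 8101+2/5 = - 8100.60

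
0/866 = 0 = 0.00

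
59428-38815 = 20613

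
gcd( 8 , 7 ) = 1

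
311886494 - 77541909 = 234344585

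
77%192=77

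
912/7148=228/1787 = 0.13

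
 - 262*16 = - 4192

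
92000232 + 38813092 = 130813324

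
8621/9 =957  +  8/9 = 957.89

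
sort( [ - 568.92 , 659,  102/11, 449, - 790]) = [ - 790,-568.92, 102/11,449,  659]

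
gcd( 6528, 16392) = 24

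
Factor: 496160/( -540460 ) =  - 2^3*7^1*61^( - 1 ) = -56/61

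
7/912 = 7/912 = 0.01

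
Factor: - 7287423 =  - 3^1*11^1*13^1*16987^1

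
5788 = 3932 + 1856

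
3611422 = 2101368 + 1510054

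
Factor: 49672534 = 2^1 *29^1*859^1*997^1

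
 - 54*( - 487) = 26298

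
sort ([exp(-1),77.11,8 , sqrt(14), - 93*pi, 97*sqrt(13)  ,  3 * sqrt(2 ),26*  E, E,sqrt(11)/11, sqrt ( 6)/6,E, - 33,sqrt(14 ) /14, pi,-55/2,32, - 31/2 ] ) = [ - 93 * pi, - 33, -55/2 , - 31/2, sqrt( 14 ) /14,sqrt(11 )/11,exp( - 1),sqrt(6)/6,E , E,pi,sqrt(14),3*sqrt( 2) , 8, 32,26 * E,  77.11,97*sqrt( 13)] 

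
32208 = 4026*8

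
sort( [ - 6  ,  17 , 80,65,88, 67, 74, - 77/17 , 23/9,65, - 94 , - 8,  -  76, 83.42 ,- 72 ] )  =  [-94, - 76,-72, - 8, - 6,-77/17 , 23/9, 17, 65,65, 67, 74, 80 , 83.42,88]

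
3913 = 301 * 13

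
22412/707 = 22412/707=31.70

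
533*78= 41574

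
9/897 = 3/299 =0.01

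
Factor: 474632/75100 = 2^1*5^( - 2)*79^1 = 158/25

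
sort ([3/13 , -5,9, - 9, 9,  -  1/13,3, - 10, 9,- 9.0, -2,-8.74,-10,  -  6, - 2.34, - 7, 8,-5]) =[-10,-10, - 9,-9.0, - 8.74, - 7, - 6, - 5, - 5,  -  2.34, - 2, - 1/13 , 3/13,3,8, 9 , 9,9]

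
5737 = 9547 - 3810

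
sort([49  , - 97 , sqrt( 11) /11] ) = [ - 97,  sqrt( 11 )/11, 49] 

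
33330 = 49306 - 15976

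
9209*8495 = 78230455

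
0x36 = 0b110110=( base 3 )2000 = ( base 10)54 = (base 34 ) 1k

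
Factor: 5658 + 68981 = 101^1 *739^1 = 74639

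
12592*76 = 956992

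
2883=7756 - 4873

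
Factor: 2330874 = 2^1*3^2 * 7^1* 13^1*1423^1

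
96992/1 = 96992  =  96992.00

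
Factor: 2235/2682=5/6= 2^ ( - 1 ) *3^( - 1)*5^1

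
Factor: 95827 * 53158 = 5093971666= 2^1*7^1*79^1*1213^1*3797^1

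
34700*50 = 1735000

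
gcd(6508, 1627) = 1627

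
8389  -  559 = 7830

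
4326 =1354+2972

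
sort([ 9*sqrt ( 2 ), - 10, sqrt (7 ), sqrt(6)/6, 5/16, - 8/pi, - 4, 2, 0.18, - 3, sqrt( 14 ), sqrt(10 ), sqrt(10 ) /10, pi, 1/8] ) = [ - 10, - 4, - 3, -8/pi, 1/8, 0.18, 5/16,  sqrt( 10) /10, sqrt( 6 )/6, 2,sqrt( 7 ),pi, sqrt( 10),  sqrt(14),  9*sqrt (2 )] 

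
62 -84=-22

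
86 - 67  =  19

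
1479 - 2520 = -1041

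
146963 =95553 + 51410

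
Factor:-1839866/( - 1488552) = 2^( - 2 )*3^( - 1)*7^1*13^(-2)*113^1*367^( - 1) * 1163^1  =  919933/744276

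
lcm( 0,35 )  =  0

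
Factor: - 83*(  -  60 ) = 4980 = 2^2  *  3^1*5^1*83^1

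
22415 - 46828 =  - 24413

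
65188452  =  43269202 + 21919250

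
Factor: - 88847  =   - 11^1*41^1*197^1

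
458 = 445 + 13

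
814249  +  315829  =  1130078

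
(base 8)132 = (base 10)90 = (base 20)4a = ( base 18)50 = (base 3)10100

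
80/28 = 20/7 = 2.86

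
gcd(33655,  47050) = 5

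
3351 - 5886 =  - 2535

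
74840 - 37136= 37704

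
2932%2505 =427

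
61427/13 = 4725 + 2/13 = 4725.15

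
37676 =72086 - 34410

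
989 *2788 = 2757332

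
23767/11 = 23767/11 = 2160.64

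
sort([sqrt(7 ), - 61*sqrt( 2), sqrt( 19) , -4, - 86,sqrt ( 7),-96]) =[- 96 , - 61*sqrt( 2) , - 86,-4,sqrt(7 ), sqrt ( 7),sqrt( 19)]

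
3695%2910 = 785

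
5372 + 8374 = 13746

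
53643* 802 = 43021686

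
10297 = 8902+1395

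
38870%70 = 20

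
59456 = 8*7432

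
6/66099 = 2/22033 =0.00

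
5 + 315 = 320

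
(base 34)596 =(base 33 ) 5JK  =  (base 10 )6092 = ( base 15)1c12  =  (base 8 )13714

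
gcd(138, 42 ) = 6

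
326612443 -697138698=  -  370526255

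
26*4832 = 125632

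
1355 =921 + 434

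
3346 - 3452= - 106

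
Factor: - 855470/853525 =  - 171094/170705 = -2^1 * 5^ ( - 1)*7^1* 11^2*101^1*34141^( - 1 ) 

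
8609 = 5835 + 2774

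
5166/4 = 1291+1/2 = 1291.50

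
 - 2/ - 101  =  2/101 =0.02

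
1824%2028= 1824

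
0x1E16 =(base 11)5872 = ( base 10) 7702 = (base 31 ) 80e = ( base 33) 72D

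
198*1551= 307098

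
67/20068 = 67/20068 = 0.00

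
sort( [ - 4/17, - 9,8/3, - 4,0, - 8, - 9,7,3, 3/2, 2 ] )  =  [ - 9,-9,  -  8,- 4, - 4/17,0, 3/2,  2,8/3,3,7 ]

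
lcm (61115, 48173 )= 4094705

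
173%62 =49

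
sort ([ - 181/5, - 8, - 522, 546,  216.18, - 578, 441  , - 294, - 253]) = [ - 578 , - 522, - 294, - 253, - 181/5, - 8, 216.18, 441, 546]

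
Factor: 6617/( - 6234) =- 2^( - 1)*3^ ( - 1) * 13^1*509^1*1039^( -1)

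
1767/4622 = 1767/4622=0.38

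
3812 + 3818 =7630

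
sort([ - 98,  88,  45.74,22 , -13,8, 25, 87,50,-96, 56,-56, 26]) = [ - 98, - 96, - 56,  -  13  ,  8,  22,25,26,45.74,50,56,87, 88]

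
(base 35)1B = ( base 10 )46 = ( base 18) 2a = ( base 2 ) 101110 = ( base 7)64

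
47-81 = -34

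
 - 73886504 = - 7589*9736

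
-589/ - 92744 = 589/92744 = 0.01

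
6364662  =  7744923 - 1380261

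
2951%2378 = 573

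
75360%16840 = 8000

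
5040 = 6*840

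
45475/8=45475/8 = 5684.38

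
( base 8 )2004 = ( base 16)404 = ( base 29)16d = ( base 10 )1028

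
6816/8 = 852  =  852.00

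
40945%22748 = 18197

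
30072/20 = 7518/5 = 1503.60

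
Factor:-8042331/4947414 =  - 2680777/1649138 = -  2^ (  -  1 )*11^1*31^( - 1)*67^( - 1 )*397^ (  -  1)*243707^1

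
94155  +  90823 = 184978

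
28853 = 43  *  671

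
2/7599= 2/7599 = 0.00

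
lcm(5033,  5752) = 40264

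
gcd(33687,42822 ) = 9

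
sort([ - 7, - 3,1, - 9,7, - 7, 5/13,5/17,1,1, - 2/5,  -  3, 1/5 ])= [ - 9, - 7, - 7,-3, - 3, - 2/5, 1/5,5/17, 5/13 , 1,  1, 1 , 7 ]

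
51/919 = 51/919 = 0.06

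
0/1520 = 0=0.00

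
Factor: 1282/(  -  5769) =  - 2/9 = -2^1 * 3^( - 2 )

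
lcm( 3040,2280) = 9120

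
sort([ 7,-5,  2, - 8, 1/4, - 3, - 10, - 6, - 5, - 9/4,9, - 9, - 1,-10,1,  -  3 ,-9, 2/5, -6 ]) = [ - 10, - 10, - 9, - 9,- 8, - 6, - 6, - 5, - 5,-3, - 3,-9/4, - 1, 1/4,2/5 , 1,2, 7 , 9]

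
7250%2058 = 1076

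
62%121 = 62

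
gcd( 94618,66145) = 1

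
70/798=5/57 = 0.09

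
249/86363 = 249/86363=0.00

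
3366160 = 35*96176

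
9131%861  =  521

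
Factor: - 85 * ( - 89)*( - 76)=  - 2^2*5^1*17^1*19^1* 89^1=- 574940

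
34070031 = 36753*927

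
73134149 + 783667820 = 856801969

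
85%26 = 7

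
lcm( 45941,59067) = 413469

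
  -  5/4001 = - 1 + 3996/4001 = - 0.00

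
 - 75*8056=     -  604200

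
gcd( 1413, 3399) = 3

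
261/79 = 3 + 24/79 =3.30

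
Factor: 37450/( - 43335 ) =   -  70/81 = - 2^1*3^(-4)* 5^1*7^1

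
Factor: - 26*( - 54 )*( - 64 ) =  - 89856 = - 2^8*3^3 *13^1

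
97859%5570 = 3169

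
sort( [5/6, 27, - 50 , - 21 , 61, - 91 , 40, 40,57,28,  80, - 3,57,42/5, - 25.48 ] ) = [- 91, - 50,- 25.48, - 21, - 3,5/6,42/5,27,28,40,40 , 57,57,61,80] 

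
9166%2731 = 973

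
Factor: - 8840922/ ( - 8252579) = 2^1*3^1*1367^( - 1 )*6037^ ( - 1)*1473487^1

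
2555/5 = 511=511.00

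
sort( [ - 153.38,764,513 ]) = [- 153.38, 513,764]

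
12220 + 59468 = 71688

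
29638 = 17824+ 11814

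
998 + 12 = 1010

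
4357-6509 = -2152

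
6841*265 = 1812865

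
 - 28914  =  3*( - 9638 ) 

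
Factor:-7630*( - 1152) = 2^8 * 3^2 * 5^1*7^1*109^1 = 8789760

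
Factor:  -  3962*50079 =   -  2^1*3^1*7^1 * 283^1*16693^1 = - 198412998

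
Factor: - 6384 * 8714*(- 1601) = 89063911776 =2^5 *3^1*7^1 * 19^1*1601^1*4357^1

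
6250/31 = 6250/31 = 201.61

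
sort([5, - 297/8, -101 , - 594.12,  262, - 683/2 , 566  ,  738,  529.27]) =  [-594.12, - 683/2, - 101, - 297/8, 5, 262  ,  529.27,566, 738]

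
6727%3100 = 527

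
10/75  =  2/15 = 0.13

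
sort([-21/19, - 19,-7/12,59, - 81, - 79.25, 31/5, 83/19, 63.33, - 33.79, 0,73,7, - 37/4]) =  [-81, - 79.25 ,-33.79, - 19,-37/4,-21/19, -7/12, 0,83/19, 31/5,7,59 , 63.33, 73 ]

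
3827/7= 546 + 5/7= 546.71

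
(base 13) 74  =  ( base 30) 35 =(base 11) 87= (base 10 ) 95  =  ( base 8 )137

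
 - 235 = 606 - 841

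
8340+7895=16235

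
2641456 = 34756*76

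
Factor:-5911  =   - 23^1 * 257^1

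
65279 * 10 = 652790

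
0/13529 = 0 = 0.00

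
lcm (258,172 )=516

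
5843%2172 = 1499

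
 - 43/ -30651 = 43/30651 =0.00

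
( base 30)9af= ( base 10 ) 8415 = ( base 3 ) 102112200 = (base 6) 102543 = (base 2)10000011011111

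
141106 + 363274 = 504380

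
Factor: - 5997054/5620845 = - 1999018/1873615  =  - 2^1*5^( - 1)*7^1*61^( - 1) * 6143^( - 1)*142787^1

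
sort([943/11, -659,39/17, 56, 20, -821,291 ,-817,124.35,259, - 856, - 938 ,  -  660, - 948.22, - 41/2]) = [ - 948.22, - 938,-856, - 821, - 817, - 660,-659, - 41/2,39/17, 20, 56, 943/11,124.35,259,291]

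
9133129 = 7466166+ 1666963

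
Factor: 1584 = 2^4*3^2*11^1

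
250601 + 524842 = 775443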